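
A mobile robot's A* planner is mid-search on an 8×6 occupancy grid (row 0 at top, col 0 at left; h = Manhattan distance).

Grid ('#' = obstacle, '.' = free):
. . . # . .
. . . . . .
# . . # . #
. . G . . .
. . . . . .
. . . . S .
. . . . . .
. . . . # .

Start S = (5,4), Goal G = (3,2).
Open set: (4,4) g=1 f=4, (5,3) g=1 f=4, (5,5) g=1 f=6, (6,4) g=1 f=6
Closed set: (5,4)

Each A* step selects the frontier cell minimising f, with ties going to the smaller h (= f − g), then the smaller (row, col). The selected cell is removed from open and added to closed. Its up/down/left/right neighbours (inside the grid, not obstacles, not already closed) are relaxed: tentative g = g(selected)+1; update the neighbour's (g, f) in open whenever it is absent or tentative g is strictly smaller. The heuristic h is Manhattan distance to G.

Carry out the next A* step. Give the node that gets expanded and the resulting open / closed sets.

expanded=(4,4); open=[(3,4) g=2 f=4, (4,3) g=2 f=4, (4,5) g=2 f=6, (5,3) g=1 f=4, (5,5) g=1 f=6, (6,4) g=1 f=6]; closed=[(4,4), (5,4)]

step 1: expand (4,4) (f=4, h=3) → closed; open now [(3,4) g=2 f=4, (4,3) g=2 f=4, (4,5) g=2 f=6, (5,3) g=1 f=4, (5,5) g=1 f=6, (6,4) g=1 f=6]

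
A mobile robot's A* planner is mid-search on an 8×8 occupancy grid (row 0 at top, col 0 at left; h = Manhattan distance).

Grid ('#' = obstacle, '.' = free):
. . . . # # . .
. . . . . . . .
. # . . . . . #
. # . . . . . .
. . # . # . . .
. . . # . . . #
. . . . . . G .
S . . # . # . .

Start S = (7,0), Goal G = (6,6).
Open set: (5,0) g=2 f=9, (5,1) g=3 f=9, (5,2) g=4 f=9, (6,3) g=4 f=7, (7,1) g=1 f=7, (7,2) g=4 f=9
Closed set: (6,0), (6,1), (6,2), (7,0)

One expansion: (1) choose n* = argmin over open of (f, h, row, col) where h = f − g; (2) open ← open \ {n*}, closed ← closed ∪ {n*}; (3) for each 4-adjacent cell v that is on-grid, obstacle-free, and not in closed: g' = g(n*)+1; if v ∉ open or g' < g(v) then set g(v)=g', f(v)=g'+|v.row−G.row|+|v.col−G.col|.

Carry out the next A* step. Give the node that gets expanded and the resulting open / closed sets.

expanded=(6,3); open=[(5,0) g=2 f=9, (5,1) g=3 f=9, (5,2) g=4 f=9, (6,4) g=5 f=7, (7,1) g=1 f=7, (7,2) g=4 f=9]; closed=[(6,0), (6,1), (6,2), (6,3), (7,0)]

step 1: expand (6,3) (f=7, h=3) → closed; open now [(5,0) g=2 f=9, (5,1) g=3 f=9, (5,2) g=4 f=9, (6,4) g=5 f=7, (7,1) g=1 f=7, (7,2) g=4 f=9]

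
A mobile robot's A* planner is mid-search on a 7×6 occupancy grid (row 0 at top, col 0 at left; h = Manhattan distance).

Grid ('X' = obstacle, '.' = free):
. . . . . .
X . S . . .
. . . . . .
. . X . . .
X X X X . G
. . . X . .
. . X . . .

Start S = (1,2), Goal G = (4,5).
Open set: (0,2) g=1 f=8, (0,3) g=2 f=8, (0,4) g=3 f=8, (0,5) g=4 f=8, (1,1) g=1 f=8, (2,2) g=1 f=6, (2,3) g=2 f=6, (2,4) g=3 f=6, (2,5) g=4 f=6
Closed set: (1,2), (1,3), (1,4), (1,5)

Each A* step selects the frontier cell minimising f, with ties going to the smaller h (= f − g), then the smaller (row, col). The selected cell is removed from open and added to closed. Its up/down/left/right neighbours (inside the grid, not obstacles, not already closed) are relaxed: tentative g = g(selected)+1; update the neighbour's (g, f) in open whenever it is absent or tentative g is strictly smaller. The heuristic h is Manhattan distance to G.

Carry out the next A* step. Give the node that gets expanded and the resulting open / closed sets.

step 1: expand (2,5) (f=6, h=2) → closed; open now [(0,2) g=1 f=8, (0,3) g=2 f=8, (0,4) g=3 f=8, (0,5) g=4 f=8, (1,1) g=1 f=8, (2,2) g=1 f=6, (2,3) g=2 f=6, (2,4) g=3 f=6, (3,5) g=5 f=6]

expanded=(2,5); open=[(0,2) g=1 f=8, (0,3) g=2 f=8, (0,4) g=3 f=8, (0,5) g=4 f=8, (1,1) g=1 f=8, (2,2) g=1 f=6, (2,3) g=2 f=6, (2,4) g=3 f=6, (3,5) g=5 f=6]; closed=[(1,2), (1,3), (1,4), (1,5), (2,5)]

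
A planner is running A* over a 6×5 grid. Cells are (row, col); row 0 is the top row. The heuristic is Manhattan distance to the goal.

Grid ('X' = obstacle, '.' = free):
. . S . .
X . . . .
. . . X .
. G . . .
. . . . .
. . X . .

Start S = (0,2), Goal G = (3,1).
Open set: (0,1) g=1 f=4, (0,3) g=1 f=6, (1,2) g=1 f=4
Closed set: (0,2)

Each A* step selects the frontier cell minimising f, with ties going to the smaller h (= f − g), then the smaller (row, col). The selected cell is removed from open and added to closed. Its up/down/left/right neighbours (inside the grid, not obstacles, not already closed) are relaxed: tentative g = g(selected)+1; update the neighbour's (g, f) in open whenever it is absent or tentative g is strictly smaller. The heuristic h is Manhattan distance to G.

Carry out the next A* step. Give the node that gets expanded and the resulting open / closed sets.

expanded=(0,1); open=[(0,0) g=2 f=6, (0,3) g=1 f=6, (1,1) g=2 f=4, (1,2) g=1 f=4]; closed=[(0,1), (0,2)]

step 1: expand (0,1) (f=4, h=3) → closed; open now [(0,0) g=2 f=6, (0,3) g=1 f=6, (1,1) g=2 f=4, (1,2) g=1 f=4]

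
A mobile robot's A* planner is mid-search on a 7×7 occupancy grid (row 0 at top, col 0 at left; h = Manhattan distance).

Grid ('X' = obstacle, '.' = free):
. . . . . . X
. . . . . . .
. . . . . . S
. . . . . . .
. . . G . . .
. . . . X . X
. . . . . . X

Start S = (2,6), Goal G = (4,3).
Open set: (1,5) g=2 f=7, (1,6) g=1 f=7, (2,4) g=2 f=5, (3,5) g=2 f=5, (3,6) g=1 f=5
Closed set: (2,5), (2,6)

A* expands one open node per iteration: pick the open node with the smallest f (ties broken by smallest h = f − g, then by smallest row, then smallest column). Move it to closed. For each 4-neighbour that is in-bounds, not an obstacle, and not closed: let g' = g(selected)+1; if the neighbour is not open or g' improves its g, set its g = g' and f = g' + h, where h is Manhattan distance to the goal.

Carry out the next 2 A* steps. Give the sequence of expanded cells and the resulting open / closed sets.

step 1: expand (2,4) (f=5, h=3) → closed; open now [(1,4) g=3 f=7, (1,5) g=2 f=7, (1,6) g=1 f=7, (2,3) g=3 f=5, (3,4) g=3 f=5, (3,5) g=2 f=5, (3,6) g=1 f=5]
step 2: expand (2,3) (f=5, h=2) → closed; open now [(1,3) g=4 f=7, (1,4) g=3 f=7, (1,5) g=2 f=7, (1,6) g=1 f=7, (2,2) g=4 f=7, (3,3) g=4 f=5, (3,4) g=3 f=5, (3,5) g=2 f=5, (3,6) g=1 f=5]

order=[(2,4) → (2,3)]; open=[(1,3) g=4 f=7, (1,4) g=3 f=7, (1,5) g=2 f=7, (1,6) g=1 f=7, (2,2) g=4 f=7, (3,3) g=4 f=5, (3,4) g=3 f=5, (3,5) g=2 f=5, (3,6) g=1 f=5]; closed=[(2,3), (2,4), (2,5), (2,6)]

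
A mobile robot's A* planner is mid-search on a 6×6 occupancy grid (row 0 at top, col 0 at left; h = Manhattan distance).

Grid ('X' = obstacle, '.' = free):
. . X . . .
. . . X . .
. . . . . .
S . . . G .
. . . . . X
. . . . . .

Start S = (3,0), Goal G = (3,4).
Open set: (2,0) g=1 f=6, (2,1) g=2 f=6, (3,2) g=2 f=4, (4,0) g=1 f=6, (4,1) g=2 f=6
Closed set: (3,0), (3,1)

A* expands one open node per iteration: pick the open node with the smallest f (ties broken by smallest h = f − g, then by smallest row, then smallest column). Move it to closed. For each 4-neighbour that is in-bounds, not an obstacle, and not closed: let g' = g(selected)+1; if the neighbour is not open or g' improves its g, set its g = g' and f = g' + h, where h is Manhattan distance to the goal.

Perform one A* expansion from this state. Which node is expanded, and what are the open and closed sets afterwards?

expanded=(3,2); open=[(2,0) g=1 f=6, (2,1) g=2 f=6, (2,2) g=3 f=6, (3,3) g=3 f=4, (4,0) g=1 f=6, (4,1) g=2 f=6, (4,2) g=3 f=6]; closed=[(3,0), (3,1), (3,2)]

step 1: expand (3,2) (f=4, h=2) → closed; open now [(2,0) g=1 f=6, (2,1) g=2 f=6, (2,2) g=3 f=6, (3,3) g=3 f=4, (4,0) g=1 f=6, (4,1) g=2 f=6, (4,2) g=3 f=6]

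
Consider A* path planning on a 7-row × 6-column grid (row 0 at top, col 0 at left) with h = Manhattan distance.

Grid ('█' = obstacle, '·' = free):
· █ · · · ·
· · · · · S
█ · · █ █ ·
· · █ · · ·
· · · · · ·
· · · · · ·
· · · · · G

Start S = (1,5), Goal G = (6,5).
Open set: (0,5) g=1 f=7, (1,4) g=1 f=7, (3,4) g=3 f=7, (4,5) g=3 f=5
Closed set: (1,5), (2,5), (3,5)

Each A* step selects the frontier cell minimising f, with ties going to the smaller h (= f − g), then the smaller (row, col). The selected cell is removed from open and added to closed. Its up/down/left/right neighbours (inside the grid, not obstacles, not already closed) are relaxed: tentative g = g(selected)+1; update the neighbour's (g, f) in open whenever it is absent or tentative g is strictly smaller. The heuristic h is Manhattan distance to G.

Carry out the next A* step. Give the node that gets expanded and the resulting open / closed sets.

expanded=(4,5); open=[(0,5) g=1 f=7, (1,4) g=1 f=7, (3,4) g=3 f=7, (4,4) g=4 f=7, (5,5) g=4 f=5]; closed=[(1,5), (2,5), (3,5), (4,5)]

step 1: expand (4,5) (f=5, h=2) → closed; open now [(0,5) g=1 f=7, (1,4) g=1 f=7, (3,4) g=3 f=7, (4,4) g=4 f=7, (5,5) g=4 f=5]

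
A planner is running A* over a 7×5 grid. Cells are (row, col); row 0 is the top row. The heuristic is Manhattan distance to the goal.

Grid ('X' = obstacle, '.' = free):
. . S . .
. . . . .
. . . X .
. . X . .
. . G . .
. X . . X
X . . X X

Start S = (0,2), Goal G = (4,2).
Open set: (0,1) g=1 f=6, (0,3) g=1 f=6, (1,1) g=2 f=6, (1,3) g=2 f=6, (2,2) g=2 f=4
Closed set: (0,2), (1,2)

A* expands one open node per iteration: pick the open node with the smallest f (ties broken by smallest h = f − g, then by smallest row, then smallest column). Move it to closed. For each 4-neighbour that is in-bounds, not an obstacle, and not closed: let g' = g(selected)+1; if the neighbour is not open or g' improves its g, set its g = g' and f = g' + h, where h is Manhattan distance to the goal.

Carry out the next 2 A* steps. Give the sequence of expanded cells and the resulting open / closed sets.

order=[(2,2) → (2,1)]; open=[(0,1) g=1 f=6, (0,3) g=1 f=6, (1,1) g=2 f=6, (1,3) g=2 f=6, (2,0) g=4 f=8, (3,1) g=4 f=6]; closed=[(0,2), (1,2), (2,1), (2,2)]

step 1: expand (2,2) (f=4, h=2) → closed; open now [(0,1) g=1 f=6, (0,3) g=1 f=6, (1,1) g=2 f=6, (1,3) g=2 f=6, (2,1) g=3 f=6]
step 2: expand (2,1) (f=6, h=3) → closed; open now [(0,1) g=1 f=6, (0,3) g=1 f=6, (1,1) g=2 f=6, (1,3) g=2 f=6, (2,0) g=4 f=8, (3,1) g=4 f=6]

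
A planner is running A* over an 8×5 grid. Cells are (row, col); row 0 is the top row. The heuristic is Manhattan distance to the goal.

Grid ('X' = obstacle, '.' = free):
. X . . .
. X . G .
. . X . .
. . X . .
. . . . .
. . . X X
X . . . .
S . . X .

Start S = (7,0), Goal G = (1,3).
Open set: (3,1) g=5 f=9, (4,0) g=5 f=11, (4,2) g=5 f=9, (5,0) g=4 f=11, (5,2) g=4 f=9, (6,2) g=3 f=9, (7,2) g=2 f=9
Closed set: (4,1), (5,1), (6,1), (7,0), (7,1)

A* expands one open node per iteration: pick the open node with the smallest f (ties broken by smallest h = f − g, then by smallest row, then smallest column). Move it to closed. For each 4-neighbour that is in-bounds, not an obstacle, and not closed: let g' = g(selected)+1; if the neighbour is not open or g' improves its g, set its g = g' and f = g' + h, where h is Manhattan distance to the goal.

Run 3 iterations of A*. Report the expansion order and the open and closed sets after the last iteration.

order=[(3,1) → (2,1) → (4,2)]; open=[(2,0) g=7 f=11, (3,0) g=6 f=11, (4,0) g=5 f=11, (4,3) g=6 f=9, (5,0) g=4 f=11, (5,2) g=4 f=9, (6,2) g=3 f=9, (7,2) g=2 f=9]; closed=[(2,1), (3,1), (4,1), (4,2), (5,1), (6,1), (7,0), (7,1)]

step 1: expand (3,1) (f=9, h=4) → closed; open now [(2,1) g=6 f=9, (3,0) g=6 f=11, (4,0) g=5 f=11, (4,2) g=5 f=9, (5,0) g=4 f=11, (5,2) g=4 f=9, (6,2) g=3 f=9, (7,2) g=2 f=9]
step 2: expand (2,1) (f=9, h=3) → closed; open now [(2,0) g=7 f=11, (3,0) g=6 f=11, (4,0) g=5 f=11, (4,2) g=5 f=9, (5,0) g=4 f=11, (5,2) g=4 f=9, (6,2) g=3 f=9, (7,2) g=2 f=9]
step 3: expand (4,2) (f=9, h=4) → closed; open now [(2,0) g=7 f=11, (3,0) g=6 f=11, (4,0) g=5 f=11, (4,3) g=6 f=9, (5,0) g=4 f=11, (5,2) g=4 f=9, (6,2) g=3 f=9, (7,2) g=2 f=9]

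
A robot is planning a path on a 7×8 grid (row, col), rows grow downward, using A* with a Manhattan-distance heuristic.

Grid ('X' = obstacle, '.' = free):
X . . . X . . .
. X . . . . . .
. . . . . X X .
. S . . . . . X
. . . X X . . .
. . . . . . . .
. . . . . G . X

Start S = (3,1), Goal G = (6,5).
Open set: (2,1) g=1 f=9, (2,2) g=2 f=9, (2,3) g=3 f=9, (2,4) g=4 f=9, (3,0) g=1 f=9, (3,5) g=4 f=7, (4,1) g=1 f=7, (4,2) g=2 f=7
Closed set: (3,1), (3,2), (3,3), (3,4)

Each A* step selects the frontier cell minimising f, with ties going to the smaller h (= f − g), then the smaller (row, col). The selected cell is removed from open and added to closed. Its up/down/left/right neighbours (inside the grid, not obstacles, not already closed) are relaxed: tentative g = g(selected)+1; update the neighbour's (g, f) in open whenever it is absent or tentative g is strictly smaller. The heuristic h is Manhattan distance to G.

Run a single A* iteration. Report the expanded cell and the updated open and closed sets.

expanded=(3,5); open=[(2,1) g=1 f=9, (2,2) g=2 f=9, (2,3) g=3 f=9, (2,4) g=4 f=9, (3,0) g=1 f=9, (3,6) g=5 f=9, (4,1) g=1 f=7, (4,2) g=2 f=7, (4,5) g=5 f=7]; closed=[(3,1), (3,2), (3,3), (3,4), (3,5)]

step 1: expand (3,5) (f=7, h=3) → closed; open now [(2,1) g=1 f=9, (2,2) g=2 f=9, (2,3) g=3 f=9, (2,4) g=4 f=9, (3,0) g=1 f=9, (3,6) g=5 f=9, (4,1) g=1 f=7, (4,2) g=2 f=7, (4,5) g=5 f=7]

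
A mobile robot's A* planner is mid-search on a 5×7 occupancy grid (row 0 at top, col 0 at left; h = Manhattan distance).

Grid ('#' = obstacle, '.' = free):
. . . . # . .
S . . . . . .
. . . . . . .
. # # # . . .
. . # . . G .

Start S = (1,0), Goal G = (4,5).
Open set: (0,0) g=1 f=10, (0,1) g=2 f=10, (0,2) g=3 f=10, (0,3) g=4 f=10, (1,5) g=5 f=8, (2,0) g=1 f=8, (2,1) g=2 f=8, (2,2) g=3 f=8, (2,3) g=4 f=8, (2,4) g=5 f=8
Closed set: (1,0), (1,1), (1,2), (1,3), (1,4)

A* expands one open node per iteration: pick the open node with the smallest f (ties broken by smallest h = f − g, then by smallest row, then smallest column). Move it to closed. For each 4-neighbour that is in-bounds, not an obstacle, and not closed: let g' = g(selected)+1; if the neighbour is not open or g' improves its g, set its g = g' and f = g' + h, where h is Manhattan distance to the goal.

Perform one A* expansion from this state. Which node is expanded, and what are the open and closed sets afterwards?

expanded=(1,5); open=[(0,0) g=1 f=10, (0,1) g=2 f=10, (0,2) g=3 f=10, (0,3) g=4 f=10, (0,5) g=6 f=10, (1,6) g=6 f=10, (2,0) g=1 f=8, (2,1) g=2 f=8, (2,2) g=3 f=8, (2,3) g=4 f=8, (2,4) g=5 f=8, (2,5) g=6 f=8]; closed=[(1,0), (1,1), (1,2), (1,3), (1,4), (1,5)]

step 1: expand (1,5) (f=8, h=3) → closed; open now [(0,0) g=1 f=10, (0,1) g=2 f=10, (0,2) g=3 f=10, (0,3) g=4 f=10, (0,5) g=6 f=10, (1,6) g=6 f=10, (2,0) g=1 f=8, (2,1) g=2 f=8, (2,2) g=3 f=8, (2,3) g=4 f=8, (2,4) g=5 f=8, (2,5) g=6 f=8]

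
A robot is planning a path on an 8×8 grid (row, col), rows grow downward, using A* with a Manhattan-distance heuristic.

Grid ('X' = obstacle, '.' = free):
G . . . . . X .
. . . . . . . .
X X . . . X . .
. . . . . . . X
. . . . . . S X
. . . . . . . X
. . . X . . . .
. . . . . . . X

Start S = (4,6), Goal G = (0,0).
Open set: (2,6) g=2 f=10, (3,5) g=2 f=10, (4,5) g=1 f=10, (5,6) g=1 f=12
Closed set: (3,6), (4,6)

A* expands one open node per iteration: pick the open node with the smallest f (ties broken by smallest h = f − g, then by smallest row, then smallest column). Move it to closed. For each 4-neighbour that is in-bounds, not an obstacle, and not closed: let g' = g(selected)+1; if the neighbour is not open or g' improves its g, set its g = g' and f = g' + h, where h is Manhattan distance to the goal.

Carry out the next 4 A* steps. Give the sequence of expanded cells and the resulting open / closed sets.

step 1: expand (2,6) (f=10, h=8) → closed; open now [(1,6) g=3 f=10, (2,7) g=3 f=12, (3,5) g=2 f=10, (4,5) g=1 f=10, (5,6) g=1 f=12]
step 2: expand (1,6) (f=10, h=7) → closed; open now [(1,5) g=4 f=10, (1,7) g=4 f=12, (2,7) g=3 f=12, (3,5) g=2 f=10, (4,5) g=1 f=10, (5,6) g=1 f=12]
step 3: expand (1,5) (f=10, h=6) → closed; open now [(0,5) g=5 f=10, (1,4) g=5 f=10, (1,7) g=4 f=12, (2,7) g=3 f=12, (3,5) g=2 f=10, (4,5) g=1 f=10, (5,6) g=1 f=12]
step 4: expand (0,5) (f=10, h=5) → closed; open now [(0,4) g=6 f=10, (1,4) g=5 f=10, (1,7) g=4 f=12, (2,7) g=3 f=12, (3,5) g=2 f=10, (4,5) g=1 f=10, (5,6) g=1 f=12]

order=[(2,6) → (1,6) → (1,5) → (0,5)]; open=[(0,4) g=6 f=10, (1,4) g=5 f=10, (1,7) g=4 f=12, (2,7) g=3 f=12, (3,5) g=2 f=10, (4,5) g=1 f=10, (5,6) g=1 f=12]; closed=[(0,5), (1,5), (1,6), (2,6), (3,6), (4,6)]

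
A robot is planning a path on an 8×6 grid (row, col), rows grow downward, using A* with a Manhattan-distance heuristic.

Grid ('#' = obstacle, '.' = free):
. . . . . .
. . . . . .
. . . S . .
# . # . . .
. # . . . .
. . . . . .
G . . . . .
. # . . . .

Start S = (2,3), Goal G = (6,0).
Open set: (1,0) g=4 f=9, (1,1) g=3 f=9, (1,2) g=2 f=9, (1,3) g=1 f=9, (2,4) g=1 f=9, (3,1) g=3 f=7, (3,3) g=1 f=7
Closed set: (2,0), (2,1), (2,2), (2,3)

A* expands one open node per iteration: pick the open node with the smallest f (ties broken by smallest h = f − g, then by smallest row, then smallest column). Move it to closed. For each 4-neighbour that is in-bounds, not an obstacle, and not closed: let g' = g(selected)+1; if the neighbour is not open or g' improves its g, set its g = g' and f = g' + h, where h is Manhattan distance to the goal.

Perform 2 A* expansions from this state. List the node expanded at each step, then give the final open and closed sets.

step 1: expand (3,1) (f=7, h=4) → closed; open now [(1,0) g=4 f=9, (1,1) g=3 f=9, (1,2) g=2 f=9, (1,3) g=1 f=9, (2,4) g=1 f=9, (3,3) g=1 f=7]
step 2: expand (3,3) (f=7, h=6) → closed; open now [(1,0) g=4 f=9, (1,1) g=3 f=9, (1,2) g=2 f=9, (1,3) g=1 f=9, (2,4) g=1 f=9, (3,4) g=2 f=9, (4,3) g=2 f=7]

order=[(3,1) → (3,3)]; open=[(1,0) g=4 f=9, (1,1) g=3 f=9, (1,2) g=2 f=9, (1,3) g=1 f=9, (2,4) g=1 f=9, (3,4) g=2 f=9, (4,3) g=2 f=7]; closed=[(2,0), (2,1), (2,2), (2,3), (3,1), (3,3)]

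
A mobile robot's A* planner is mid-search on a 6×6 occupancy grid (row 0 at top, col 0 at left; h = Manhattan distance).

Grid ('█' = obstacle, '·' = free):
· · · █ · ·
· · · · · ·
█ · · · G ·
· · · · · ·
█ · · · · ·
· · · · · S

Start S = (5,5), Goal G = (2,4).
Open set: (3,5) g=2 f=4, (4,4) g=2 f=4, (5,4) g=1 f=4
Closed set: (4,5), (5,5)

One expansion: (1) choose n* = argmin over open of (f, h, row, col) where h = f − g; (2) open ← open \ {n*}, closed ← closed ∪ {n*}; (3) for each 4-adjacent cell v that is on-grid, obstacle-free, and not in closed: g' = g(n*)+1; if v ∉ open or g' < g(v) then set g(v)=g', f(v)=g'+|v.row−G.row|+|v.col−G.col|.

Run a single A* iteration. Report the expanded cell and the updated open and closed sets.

step 1: expand (3,5) (f=4, h=2) → closed; open now [(2,5) g=3 f=4, (3,4) g=3 f=4, (4,4) g=2 f=4, (5,4) g=1 f=4]

expanded=(3,5); open=[(2,5) g=3 f=4, (3,4) g=3 f=4, (4,4) g=2 f=4, (5,4) g=1 f=4]; closed=[(3,5), (4,5), (5,5)]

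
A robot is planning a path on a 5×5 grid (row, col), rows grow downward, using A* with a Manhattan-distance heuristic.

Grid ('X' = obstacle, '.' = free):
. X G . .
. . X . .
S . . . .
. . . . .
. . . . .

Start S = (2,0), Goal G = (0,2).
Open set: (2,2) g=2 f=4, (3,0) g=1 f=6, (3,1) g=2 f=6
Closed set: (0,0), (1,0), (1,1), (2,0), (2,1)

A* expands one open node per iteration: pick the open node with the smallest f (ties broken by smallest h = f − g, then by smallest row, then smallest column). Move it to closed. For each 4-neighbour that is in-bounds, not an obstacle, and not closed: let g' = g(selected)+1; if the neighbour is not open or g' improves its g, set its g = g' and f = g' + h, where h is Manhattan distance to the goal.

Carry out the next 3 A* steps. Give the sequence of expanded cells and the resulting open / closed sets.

step 1: expand (2,2) (f=4, h=2) → closed; open now [(2,3) g=3 f=6, (3,0) g=1 f=6, (3,1) g=2 f=6, (3,2) g=3 f=6]
step 2: expand (2,3) (f=6, h=3) → closed; open now [(1,3) g=4 f=6, (2,4) g=4 f=8, (3,0) g=1 f=6, (3,1) g=2 f=6, (3,2) g=3 f=6, (3,3) g=4 f=8]
step 3: expand (1,3) (f=6, h=2) → closed; open now [(0,3) g=5 f=6, (1,4) g=5 f=8, (2,4) g=4 f=8, (3,0) g=1 f=6, (3,1) g=2 f=6, (3,2) g=3 f=6, (3,3) g=4 f=8]

order=[(2,2) → (2,3) → (1,3)]; open=[(0,3) g=5 f=6, (1,4) g=5 f=8, (2,4) g=4 f=8, (3,0) g=1 f=6, (3,1) g=2 f=6, (3,2) g=3 f=6, (3,3) g=4 f=8]; closed=[(0,0), (1,0), (1,1), (1,3), (2,0), (2,1), (2,2), (2,3)]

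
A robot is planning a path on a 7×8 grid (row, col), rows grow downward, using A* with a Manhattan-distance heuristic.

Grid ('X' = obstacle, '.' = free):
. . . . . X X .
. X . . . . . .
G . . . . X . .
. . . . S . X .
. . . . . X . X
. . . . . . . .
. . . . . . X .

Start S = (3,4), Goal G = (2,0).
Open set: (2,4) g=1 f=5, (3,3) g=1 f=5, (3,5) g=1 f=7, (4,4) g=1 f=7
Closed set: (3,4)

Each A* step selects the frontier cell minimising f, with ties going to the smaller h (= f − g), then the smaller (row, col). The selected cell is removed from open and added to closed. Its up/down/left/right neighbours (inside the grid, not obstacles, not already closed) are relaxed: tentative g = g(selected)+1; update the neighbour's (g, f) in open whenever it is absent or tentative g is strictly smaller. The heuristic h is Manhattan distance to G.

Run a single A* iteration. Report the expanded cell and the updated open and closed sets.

expanded=(2,4); open=[(1,4) g=2 f=7, (2,3) g=2 f=5, (3,3) g=1 f=5, (3,5) g=1 f=7, (4,4) g=1 f=7]; closed=[(2,4), (3,4)]

step 1: expand (2,4) (f=5, h=4) → closed; open now [(1,4) g=2 f=7, (2,3) g=2 f=5, (3,3) g=1 f=5, (3,5) g=1 f=7, (4,4) g=1 f=7]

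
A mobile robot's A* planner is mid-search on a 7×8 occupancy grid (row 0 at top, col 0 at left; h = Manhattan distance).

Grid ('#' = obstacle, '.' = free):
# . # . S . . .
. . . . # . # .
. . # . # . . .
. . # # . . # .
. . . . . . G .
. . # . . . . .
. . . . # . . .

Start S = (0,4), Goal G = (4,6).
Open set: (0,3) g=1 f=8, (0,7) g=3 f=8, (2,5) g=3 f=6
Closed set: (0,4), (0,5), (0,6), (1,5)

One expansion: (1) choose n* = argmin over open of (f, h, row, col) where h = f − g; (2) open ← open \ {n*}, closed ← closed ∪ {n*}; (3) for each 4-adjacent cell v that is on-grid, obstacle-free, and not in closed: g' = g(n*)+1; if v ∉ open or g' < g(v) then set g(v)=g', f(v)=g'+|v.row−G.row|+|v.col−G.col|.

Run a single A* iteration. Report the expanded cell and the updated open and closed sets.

step 1: expand (2,5) (f=6, h=3) → closed; open now [(0,3) g=1 f=8, (0,7) g=3 f=8, (2,6) g=4 f=6, (3,5) g=4 f=6]

expanded=(2,5); open=[(0,3) g=1 f=8, (0,7) g=3 f=8, (2,6) g=4 f=6, (3,5) g=4 f=6]; closed=[(0,4), (0,5), (0,6), (1,5), (2,5)]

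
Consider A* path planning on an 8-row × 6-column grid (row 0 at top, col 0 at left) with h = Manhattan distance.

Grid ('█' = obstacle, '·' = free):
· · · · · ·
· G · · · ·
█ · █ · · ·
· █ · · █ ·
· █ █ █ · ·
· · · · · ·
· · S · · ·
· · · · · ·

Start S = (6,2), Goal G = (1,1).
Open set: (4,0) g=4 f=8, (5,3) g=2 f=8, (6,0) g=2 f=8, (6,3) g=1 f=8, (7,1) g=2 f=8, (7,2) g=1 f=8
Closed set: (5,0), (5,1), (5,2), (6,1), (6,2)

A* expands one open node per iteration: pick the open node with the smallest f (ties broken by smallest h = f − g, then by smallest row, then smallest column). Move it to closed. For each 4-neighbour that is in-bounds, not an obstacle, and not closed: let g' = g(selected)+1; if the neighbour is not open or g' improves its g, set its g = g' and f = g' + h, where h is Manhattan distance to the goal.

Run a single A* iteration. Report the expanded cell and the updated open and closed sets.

step 1: expand (4,0) (f=8, h=4) → closed; open now [(3,0) g=5 f=8, (5,3) g=2 f=8, (6,0) g=2 f=8, (6,3) g=1 f=8, (7,1) g=2 f=8, (7,2) g=1 f=8]

expanded=(4,0); open=[(3,0) g=5 f=8, (5,3) g=2 f=8, (6,0) g=2 f=8, (6,3) g=1 f=8, (7,1) g=2 f=8, (7,2) g=1 f=8]; closed=[(4,0), (5,0), (5,1), (5,2), (6,1), (6,2)]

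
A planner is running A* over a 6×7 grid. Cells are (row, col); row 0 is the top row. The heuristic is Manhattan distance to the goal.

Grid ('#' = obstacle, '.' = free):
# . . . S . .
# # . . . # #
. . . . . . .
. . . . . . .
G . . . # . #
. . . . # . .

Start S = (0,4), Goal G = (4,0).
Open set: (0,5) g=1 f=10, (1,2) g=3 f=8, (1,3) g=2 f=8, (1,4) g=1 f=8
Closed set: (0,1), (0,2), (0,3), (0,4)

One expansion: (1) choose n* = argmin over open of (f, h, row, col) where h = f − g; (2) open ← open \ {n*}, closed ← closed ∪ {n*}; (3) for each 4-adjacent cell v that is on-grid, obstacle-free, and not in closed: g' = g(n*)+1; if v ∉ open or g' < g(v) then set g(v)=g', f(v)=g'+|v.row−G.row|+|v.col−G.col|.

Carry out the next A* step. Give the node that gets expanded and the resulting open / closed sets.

step 1: expand (1,2) (f=8, h=5) → closed; open now [(0,5) g=1 f=10, (1,3) g=2 f=8, (1,4) g=1 f=8, (2,2) g=4 f=8]

expanded=(1,2); open=[(0,5) g=1 f=10, (1,3) g=2 f=8, (1,4) g=1 f=8, (2,2) g=4 f=8]; closed=[(0,1), (0,2), (0,3), (0,4), (1,2)]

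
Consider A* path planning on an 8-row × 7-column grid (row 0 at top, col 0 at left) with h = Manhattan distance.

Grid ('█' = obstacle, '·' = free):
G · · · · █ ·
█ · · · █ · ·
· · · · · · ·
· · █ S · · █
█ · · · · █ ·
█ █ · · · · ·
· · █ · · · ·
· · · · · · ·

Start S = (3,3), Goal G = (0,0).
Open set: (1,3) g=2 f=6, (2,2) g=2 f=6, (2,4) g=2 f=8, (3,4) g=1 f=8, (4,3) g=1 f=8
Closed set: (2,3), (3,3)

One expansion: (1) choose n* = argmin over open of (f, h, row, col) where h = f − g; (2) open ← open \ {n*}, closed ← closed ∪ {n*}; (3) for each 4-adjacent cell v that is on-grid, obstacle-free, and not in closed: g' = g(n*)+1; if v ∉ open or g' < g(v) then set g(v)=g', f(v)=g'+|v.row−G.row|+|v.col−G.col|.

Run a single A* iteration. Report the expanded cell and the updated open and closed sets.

expanded=(1,3); open=[(0,3) g=3 f=6, (1,2) g=3 f=6, (2,2) g=2 f=6, (2,4) g=2 f=8, (3,4) g=1 f=8, (4,3) g=1 f=8]; closed=[(1,3), (2,3), (3,3)]

step 1: expand (1,3) (f=6, h=4) → closed; open now [(0,3) g=3 f=6, (1,2) g=3 f=6, (2,2) g=2 f=6, (2,4) g=2 f=8, (3,4) g=1 f=8, (4,3) g=1 f=8]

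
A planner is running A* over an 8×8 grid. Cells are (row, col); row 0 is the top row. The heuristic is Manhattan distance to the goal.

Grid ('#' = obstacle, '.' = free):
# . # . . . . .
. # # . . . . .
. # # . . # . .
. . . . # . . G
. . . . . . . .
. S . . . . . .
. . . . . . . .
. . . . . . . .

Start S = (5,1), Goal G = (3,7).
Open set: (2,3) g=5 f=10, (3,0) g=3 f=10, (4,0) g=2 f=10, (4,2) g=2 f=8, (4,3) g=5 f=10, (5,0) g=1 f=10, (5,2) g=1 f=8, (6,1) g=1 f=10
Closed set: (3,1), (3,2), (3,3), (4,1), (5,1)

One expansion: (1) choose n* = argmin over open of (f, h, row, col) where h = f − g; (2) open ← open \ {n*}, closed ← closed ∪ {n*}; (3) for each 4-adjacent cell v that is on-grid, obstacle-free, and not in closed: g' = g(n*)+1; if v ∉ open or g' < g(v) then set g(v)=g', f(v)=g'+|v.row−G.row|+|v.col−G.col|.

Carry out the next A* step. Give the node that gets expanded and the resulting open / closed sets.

step 1: expand (4,2) (f=8, h=6) → closed; open now [(2,3) g=5 f=10, (3,0) g=3 f=10, (4,0) g=2 f=10, (4,3) g=3 f=8, (5,0) g=1 f=10, (5,2) g=1 f=8, (6,1) g=1 f=10]

expanded=(4,2); open=[(2,3) g=5 f=10, (3,0) g=3 f=10, (4,0) g=2 f=10, (4,3) g=3 f=8, (5,0) g=1 f=10, (5,2) g=1 f=8, (6,1) g=1 f=10]; closed=[(3,1), (3,2), (3,3), (4,1), (4,2), (5,1)]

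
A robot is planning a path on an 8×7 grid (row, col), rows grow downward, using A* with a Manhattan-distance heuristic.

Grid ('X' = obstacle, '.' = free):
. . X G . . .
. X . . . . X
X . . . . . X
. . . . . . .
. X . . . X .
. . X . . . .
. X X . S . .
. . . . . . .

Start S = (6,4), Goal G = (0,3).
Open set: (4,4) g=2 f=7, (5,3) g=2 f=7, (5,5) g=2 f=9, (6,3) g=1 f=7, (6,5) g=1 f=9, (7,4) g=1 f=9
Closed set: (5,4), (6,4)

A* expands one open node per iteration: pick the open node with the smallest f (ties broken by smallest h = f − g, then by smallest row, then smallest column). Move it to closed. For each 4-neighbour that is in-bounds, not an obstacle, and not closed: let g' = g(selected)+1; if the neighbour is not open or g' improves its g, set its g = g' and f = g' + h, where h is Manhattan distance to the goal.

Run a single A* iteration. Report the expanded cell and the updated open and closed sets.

step 1: expand (4,4) (f=7, h=5) → closed; open now [(3,4) g=3 f=7, (4,3) g=3 f=7, (5,3) g=2 f=7, (5,5) g=2 f=9, (6,3) g=1 f=7, (6,5) g=1 f=9, (7,4) g=1 f=9]

expanded=(4,4); open=[(3,4) g=3 f=7, (4,3) g=3 f=7, (5,3) g=2 f=7, (5,5) g=2 f=9, (6,3) g=1 f=7, (6,5) g=1 f=9, (7,4) g=1 f=9]; closed=[(4,4), (5,4), (6,4)]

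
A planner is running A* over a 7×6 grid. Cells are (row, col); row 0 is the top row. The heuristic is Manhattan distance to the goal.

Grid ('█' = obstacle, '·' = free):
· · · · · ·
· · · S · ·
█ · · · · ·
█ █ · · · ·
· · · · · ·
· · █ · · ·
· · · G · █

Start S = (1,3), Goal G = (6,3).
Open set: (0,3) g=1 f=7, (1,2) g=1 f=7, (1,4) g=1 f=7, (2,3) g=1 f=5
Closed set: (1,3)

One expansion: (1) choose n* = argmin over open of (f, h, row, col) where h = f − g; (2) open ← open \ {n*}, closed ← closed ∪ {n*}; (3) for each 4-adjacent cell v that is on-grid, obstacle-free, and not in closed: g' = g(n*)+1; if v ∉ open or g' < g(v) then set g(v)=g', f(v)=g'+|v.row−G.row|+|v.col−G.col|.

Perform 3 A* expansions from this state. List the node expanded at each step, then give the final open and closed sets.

step 1: expand (2,3) (f=5, h=4) → closed; open now [(0,3) g=1 f=7, (1,2) g=1 f=7, (1,4) g=1 f=7, (2,2) g=2 f=7, (2,4) g=2 f=7, (3,3) g=2 f=5]
step 2: expand (3,3) (f=5, h=3) → closed; open now [(0,3) g=1 f=7, (1,2) g=1 f=7, (1,4) g=1 f=7, (2,2) g=2 f=7, (2,4) g=2 f=7, (3,2) g=3 f=7, (3,4) g=3 f=7, (4,3) g=3 f=5]
step 3: expand (4,3) (f=5, h=2) → closed; open now [(0,3) g=1 f=7, (1,2) g=1 f=7, (1,4) g=1 f=7, (2,2) g=2 f=7, (2,4) g=2 f=7, (3,2) g=3 f=7, (3,4) g=3 f=7, (4,2) g=4 f=7, (4,4) g=4 f=7, (5,3) g=4 f=5]

order=[(2,3) → (3,3) → (4,3)]; open=[(0,3) g=1 f=7, (1,2) g=1 f=7, (1,4) g=1 f=7, (2,2) g=2 f=7, (2,4) g=2 f=7, (3,2) g=3 f=7, (3,4) g=3 f=7, (4,2) g=4 f=7, (4,4) g=4 f=7, (5,3) g=4 f=5]; closed=[(1,3), (2,3), (3,3), (4,3)]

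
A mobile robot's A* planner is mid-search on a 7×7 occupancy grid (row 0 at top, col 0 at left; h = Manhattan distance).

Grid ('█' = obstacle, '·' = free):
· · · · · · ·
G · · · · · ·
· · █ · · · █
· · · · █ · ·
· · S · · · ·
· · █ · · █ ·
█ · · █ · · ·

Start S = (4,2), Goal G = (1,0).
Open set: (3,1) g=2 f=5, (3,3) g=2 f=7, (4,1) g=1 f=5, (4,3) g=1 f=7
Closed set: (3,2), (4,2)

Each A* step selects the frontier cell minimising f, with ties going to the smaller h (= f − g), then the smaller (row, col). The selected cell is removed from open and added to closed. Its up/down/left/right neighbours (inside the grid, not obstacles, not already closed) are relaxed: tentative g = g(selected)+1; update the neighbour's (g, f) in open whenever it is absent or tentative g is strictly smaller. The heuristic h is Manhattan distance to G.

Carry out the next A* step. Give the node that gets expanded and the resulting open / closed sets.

expanded=(3,1); open=[(2,1) g=3 f=5, (3,0) g=3 f=5, (3,3) g=2 f=7, (4,1) g=1 f=5, (4,3) g=1 f=7]; closed=[(3,1), (3,2), (4,2)]

step 1: expand (3,1) (f=5, h=3) → closed; open now [(2,1) g=3 f=5, (3,0) g=3 f=5, (3,3) g=2 f=7, (4,1) g=1 f=5, (4,3) g=1 f=7]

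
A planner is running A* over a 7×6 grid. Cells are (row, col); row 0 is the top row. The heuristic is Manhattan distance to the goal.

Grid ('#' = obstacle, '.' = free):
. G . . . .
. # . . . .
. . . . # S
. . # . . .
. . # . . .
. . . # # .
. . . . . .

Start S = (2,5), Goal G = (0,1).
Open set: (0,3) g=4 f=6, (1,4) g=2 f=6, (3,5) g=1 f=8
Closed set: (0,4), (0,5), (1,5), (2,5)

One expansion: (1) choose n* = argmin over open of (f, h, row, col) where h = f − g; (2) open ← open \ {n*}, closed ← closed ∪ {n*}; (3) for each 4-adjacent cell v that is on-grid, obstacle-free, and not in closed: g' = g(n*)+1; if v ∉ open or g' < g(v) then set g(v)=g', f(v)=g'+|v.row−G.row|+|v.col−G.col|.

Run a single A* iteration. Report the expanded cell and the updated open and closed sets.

expanded=(0,3); open=[(0,2) g=5 f=6, (1,3) g=5 f=8, (1,4) g=2 f=6, (3,5) g=1 f=8]; closed=[(0,3), (0,4), (0,5), (1,5), (2,5)]

step 1: expand (0,3) (f=6, h=2) → closed; open now [(0,2) g=5 f=6, (1,3) g=5 f=8, (1,4) g=2 f=6, (3,5) g=1 f=8]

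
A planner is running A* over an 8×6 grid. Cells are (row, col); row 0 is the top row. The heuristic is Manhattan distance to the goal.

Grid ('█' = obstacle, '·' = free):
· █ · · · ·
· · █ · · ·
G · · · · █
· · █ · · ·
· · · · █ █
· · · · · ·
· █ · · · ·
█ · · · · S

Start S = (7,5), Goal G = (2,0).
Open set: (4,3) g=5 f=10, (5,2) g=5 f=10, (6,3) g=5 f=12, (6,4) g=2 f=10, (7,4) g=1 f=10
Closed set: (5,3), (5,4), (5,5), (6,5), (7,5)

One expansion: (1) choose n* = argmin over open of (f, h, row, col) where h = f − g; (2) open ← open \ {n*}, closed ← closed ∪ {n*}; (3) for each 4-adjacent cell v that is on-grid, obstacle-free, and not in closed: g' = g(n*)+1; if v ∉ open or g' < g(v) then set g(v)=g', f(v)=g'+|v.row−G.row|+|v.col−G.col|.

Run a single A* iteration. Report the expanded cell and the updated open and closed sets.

expanded=(4,3); open=[(3,3) g=6 f=10, (4,2) g=6 f=10, (5,2) g=5 f=10, (6,3) g=5 f=12, (6,4) g=2 f=10, (7,4) g=1 f=10]; closed=[(4,3), (5,3), (5,4), (5,5), (6,5), (7,5)]

step 1: expand (4,3) (f=10, h=5) → closed; open now [(3,3) g=6 f=10, (4,2) g=6 f=10, (5,2) g=5 f=10, (6,3) g=5 f=12, (6,4) g=2 f=10, (7,4) g=1 f=10]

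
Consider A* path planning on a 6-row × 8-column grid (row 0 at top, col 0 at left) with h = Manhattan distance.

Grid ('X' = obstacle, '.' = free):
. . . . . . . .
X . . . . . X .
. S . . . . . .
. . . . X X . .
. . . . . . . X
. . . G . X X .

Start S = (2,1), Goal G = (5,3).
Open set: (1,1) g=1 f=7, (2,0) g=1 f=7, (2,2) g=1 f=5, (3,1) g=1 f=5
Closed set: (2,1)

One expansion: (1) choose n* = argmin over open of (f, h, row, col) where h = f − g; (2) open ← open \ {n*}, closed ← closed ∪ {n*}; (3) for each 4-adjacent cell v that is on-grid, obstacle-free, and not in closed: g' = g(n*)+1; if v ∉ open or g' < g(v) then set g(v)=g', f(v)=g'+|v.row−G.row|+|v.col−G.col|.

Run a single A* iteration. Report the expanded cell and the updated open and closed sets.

expanded=(2,2); open=[(1,1) g=1 f=7, (1,2) g=2 f=7, (2,0) g=1 f=7, (2,3) g=2 f=5, (3,1) g=1 f=5, (3,2) g=2 f=5]; closed=[(2,1), (2,2)]

step 1: expand (2,2) (f=5, h=4) → closed; open now [(1,1) g=1 f=7, (1,2) g=2 f=7, (2,0) g=1 f=7, (2,3) g=2 f=5, (3,1) g=1 f=5, (3,2) g=2 f=5]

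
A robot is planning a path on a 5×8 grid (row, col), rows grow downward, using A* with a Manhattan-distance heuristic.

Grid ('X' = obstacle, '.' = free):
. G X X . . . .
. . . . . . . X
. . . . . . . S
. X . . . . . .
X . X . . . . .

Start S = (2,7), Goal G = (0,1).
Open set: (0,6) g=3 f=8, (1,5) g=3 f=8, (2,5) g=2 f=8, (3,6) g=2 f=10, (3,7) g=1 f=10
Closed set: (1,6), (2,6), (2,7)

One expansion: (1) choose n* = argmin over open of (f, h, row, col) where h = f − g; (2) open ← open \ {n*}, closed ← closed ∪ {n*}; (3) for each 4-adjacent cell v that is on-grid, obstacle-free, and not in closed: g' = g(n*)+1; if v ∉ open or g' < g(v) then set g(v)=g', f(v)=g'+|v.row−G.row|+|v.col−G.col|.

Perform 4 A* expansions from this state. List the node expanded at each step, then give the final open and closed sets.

order=[(0,6) → (0,5) → (0,4) → (1,5)]; open=[(0,7) g=4 f=10, (1,4) g=4 f=8, (2,5) g=2 f=8, (3,6) g=2 f=10, (3,7) g=1 f=10]; closed=[(0,4), (0,5), (0,6), (1,5), (1,6), (2,6), (2,7)]

step 1: expand (0,6) (f=8, h=5) → closed; open now [(0,5) g=4 f=8, (0,7) g=4 f=10, (1,5) g=3 f=8, (2,5) g=2 f=8, (3,6) g=2 f=10, (3,7) g=1 f=10]
step 2: expand (0,5) (f=8, h=4) → closed; open now [(0,4) g=5 f=8, (0,7) g=4 f=10, (1,5) g=3 f=8, (2,5) g=2 f=8, (3,6) g=2 f=10, (3,7) g=1 f=10]
step 3: expand (0,4) (f=8, h=3) → closed; open now [(0,7) g=4 f=10, (1,4) g=6 f=10, (1,5) g=3 f=8, (2,5) g=2 f=8, (3,6) g=2 f=10, (3,7) g=1 f=10]
step 4: expand (1,5) (f=8, h=5) → closed; open now [(0,7) g=4 f=10, (1,4) g=4 f=8, (2,5) g=2 f=8, (3,6) g=2 f=10, (3,7) g=1 f=10]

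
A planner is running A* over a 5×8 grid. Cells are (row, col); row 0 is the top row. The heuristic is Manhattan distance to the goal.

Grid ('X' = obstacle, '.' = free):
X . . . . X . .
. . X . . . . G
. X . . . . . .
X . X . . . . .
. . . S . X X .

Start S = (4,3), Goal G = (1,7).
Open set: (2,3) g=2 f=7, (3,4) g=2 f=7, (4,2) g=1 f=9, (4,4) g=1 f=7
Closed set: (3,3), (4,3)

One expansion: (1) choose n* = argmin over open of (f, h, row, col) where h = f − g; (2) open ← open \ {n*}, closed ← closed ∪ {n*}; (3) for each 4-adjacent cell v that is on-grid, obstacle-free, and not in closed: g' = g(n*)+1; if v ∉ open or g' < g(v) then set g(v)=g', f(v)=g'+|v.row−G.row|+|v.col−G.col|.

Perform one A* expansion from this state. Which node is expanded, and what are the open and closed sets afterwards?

step 1: expand (2,3) (f=7, h=5) → closed; open now [(1,3) g=3 f=7, (2,2) g=3 f=9, (2,4) g=3 f=7, (3,4) g=2 f=7, (4,2) g=1 f=9, (4,4) g=1 f=7]

expanded=(2,3); open=[(1,3) g=3 f=7, (2,2) g=3 f=9, (2,4) g=3 f=7, (3,4) g=2 f=7, (4,2) g=1 f=9, (4,4) g=1 f=7]; closed=[(2,3), (3,3), (4,3)]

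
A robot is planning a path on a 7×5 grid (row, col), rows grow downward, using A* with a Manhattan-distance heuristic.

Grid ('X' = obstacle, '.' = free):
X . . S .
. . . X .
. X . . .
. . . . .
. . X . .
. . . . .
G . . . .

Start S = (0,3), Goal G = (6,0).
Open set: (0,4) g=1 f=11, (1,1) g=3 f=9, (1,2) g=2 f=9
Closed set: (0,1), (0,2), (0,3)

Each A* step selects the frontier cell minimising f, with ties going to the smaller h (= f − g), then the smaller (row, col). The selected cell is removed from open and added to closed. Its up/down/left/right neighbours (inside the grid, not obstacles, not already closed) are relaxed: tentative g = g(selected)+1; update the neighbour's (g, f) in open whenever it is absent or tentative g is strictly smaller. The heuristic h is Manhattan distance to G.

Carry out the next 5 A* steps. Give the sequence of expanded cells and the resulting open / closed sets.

step 1: expand (1,1) (f=9, h=6) → closed; open now [(0,4) g=1 f=11, (1,0) g=4 f=9, (1,2) g=2 f=9]
step 2: expand (1,0) (f=9, h=5) → closed; open now [(0,4) g=1 f=11, (1,2) g=2 f=9, (2,0) g=5 f=9]
step 3: expand (2,0) (f=9, h=4) → closed; open now [(0,4) g=1 f=11, (1,2) g=2 f=9, (3,0) g=6 f=9]
step 4: expand (3,0) (f=9, h=3) → closed; open now [(0,4) g=1 f=11, (1,2) g=2 f=9, (3,1) g=7 f=11, (4,0) g=7 f=9]
step 5: expand (4,0) (f=9, h=2) → closed; open now [(0,4) g=1 f=11, (1,2) g=2 f=9, (3,1) g=7 f=11, (4,1) g=8 f=11, (5,0) g=8 f=9]

order=[(1,1) → (1,0) → (2,0) → (3,0) → (4,0)]; open=[(0,4) g=1 f=11, (1,2) g=2 f=9, (3,1) g=7 f=11, (4,1) g=8 f=11, (5,0) g=8 f=9]; closed=[(0,1), (0,2), (0,3), (1,0), (1,1), (2,0), (3,0), (4,0)]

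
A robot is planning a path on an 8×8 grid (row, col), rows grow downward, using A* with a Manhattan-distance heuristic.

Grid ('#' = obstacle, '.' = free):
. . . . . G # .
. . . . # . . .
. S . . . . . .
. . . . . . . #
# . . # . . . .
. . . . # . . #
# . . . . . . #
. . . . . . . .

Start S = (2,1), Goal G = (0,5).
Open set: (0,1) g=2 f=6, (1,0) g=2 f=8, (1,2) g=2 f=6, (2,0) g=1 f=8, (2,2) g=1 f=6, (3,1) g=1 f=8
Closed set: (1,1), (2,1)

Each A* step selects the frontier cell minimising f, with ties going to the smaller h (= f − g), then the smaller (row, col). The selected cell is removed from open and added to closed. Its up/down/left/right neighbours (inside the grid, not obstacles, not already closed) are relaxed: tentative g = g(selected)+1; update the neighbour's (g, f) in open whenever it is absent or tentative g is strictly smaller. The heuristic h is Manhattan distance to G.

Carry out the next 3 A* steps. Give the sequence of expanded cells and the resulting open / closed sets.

order=[(0,1) → (0,2) → (0,3)]; open=[(0,0) g=3 f=8, (0,4) g=5 f=6, (1,0) g=2 f=8, (1,2) g=2 f=6, (1,3) g=5 f=8, (2,0) g=1 f=8, (2,2) g=1 f=6, (3,1) g=1 f=8]; closed=[(0,1), (0,2), (0,3), (1,1), (2,1)]

step 1: expand (0,1) (f=6, h=4) → closed; open now [(0,0) g=3 f=8, (0,2) g=3 f=6, (1,0) g=2 f=8, (1,2) g=2 f=6, (2,0) g=1 f=8, (2,2) g=1 f=6, (3,1) g=1 f=8]
step 2: expand (0,2) (f=6, h=3) → closed; open now [(0,0) g=3 f=8, (0,3) g=4 f=6, (1,0) g=2 f=8, (1,2) g=2 f=6, (2,0) g=1 f=8, (2,2) g=1 f=6, (3,1) g=1 f=8]
step 3: expand (0,3) (f=6, h=2) → closed; open now [(0,0) g=3 f=8, (0,4) g=5 f=6, (1,0) g=2 f=8, (1,2) g=2 f=6, (1,3) g=5 f=8, (2,0) g=1 f=8, (2,2) g=1 f=6, (3,1) g=1 f=8]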